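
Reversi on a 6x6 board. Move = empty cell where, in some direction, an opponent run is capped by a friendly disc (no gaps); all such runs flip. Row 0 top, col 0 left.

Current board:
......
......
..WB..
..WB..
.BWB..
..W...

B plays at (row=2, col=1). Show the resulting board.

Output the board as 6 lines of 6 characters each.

Answer: ......
......
.BBB..
..BB..
.BWB..
..W...

Derivation:
Place B at (2,1); scan 8 dirs for brackets.
Dir NW: first cell '.' (not opp) -> no flip
Dir N: first cell '.' (not opp) -> no flip
Dir NE: first cell '.' (not opp) -> no flip
Dir W: first cell '.' (not opp) -> no flip
Dir E: opp run (2,2) capped by B -> flip
Dir SW: first cell '.' (not opp) -> no flip
Dir S: first cell '.' (not opp) -> no flip
Dir SE: opp run (3,2) capped by B -> flip
All flips: (2,2) (3,2)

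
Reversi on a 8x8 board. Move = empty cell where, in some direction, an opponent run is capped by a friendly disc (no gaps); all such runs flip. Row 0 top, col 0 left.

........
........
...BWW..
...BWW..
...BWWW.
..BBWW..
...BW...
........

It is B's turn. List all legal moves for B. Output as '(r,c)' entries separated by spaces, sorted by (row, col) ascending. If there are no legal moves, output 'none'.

Answer: (1,5) (1,6) (2,6) (3,6) (4,7) (5,6) (6,5) (6,6) (7,5)

Derivation:
(1,3): no bracket -> illegal
(1,4): no bracket -> illegal
(1,5): flips 1 -> legal
(1,6): flips 2 -> legal
(2,6): flips 4 -> legal
(3,6): flips 4 -> legal
(3,7): no bracket -> illegal
(4,7): flips 3 -> legal
(5,6): flips 4 -> legal
(5,7): no bracket -> illegal
(6,5): flips 2 -> legal
(6,6): flips 2 -> legal
(7,3): no bracket -> illegal
(7,4): no bracket -> illegal
(7,5): flips 1 -> legal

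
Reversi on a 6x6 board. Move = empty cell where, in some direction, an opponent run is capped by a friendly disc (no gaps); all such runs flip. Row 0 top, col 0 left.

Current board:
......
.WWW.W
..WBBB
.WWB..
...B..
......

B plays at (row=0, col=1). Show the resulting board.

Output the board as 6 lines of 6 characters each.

Answer: .B....
.WBW.W
..WBBB
.WWB..
...B..
......

Derivation:
Place B at (0,1); scan 8 dirs for brackets.
Dir NW: edge -> no flip
Dir N: edge -> no flip
Dir NE: edge -> no flip
Dir W: first cell '.' (not opp) -> no flip
Dir E: first cell '.' (not opp) -> no flip
Dir SW: first cell '.' (not opp) -> no flip
Dir S: opp run (1,1), next='.' -> no flip
Dir SE: opp run (1,2) capped by B -> flip
All flips: (1,2)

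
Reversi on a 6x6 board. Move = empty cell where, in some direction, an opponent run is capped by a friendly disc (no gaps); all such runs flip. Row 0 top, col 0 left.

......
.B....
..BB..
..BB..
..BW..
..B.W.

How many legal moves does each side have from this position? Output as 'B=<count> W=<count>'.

-- B to move --
(3,4): flips 1 -> legal
(4,4): flips 1 -> legal
(4,5): no bracket -> illegal
(5,3): flips 1 -> legal
(5,5): no bracket -> illegal
B mobility = 3
-- W to move --
(0,0): no bracket -> illegal
(0,1): no bracket -> illegal
(0,2): no bracket -> illegal
(1,0): no bracket -> illegal
(1,2): no bracket -> illegal
(1,3): flips 2 -> legal
(1,4): no bracket -> illegal
(2,0): no bracket -> illegal
(2,1): flips 1 -> legal
(2,4): no bracket -> illegal
(3,1): no bracket -> illegal
(3,4): no bracket -> illegal
(4,1): flips 1 -> legal
(4,4): no bracket -> illegal
(5,1): no bracket -> illegal
(5,3): no bracket -> illegal
W mobility = 3

Answer: B=3 W=3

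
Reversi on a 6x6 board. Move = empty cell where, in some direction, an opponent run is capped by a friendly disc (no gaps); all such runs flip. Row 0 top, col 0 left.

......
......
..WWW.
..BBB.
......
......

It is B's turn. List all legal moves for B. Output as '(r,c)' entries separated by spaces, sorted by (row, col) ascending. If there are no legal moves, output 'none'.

(1,1): flips 1 -> legal
(1,2): flips 2 -> legal
(1,3): flips 1 -> legal
(1,4): flips 2 -> legal
(1,5): flips 1 -> legal
(2,1): no bracket -> illegal
(2,5): no bracket -> illegal
(3,1): no bracket -> illegal
(3,5): no bracket -> illegal

Answer: (1,1) (1,2) (1,3) (1,4) (1,5)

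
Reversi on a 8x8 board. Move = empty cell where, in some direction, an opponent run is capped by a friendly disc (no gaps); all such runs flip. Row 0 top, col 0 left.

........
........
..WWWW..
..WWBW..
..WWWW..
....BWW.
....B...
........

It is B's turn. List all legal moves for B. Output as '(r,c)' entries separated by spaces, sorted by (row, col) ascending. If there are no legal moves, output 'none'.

Answer: (1,2) (1,4) (1,6) (2,1) (3,1) (3,6) (4,6) (5,2) (5,7) (6,7)

Derivation:
(1,1): no bracket -> illegal
(1,2): flips 1 -> legal
(1,3): no bracket -> illegal
(1,4): flips 1 -> legal
(1,5): no bracket -> illegal
(1,6): flips 1 -> legal
(2,1): flips 2 -> legal
(2,6): no bracket -> illegal
(3,1): flips 2 -> legal
(3,6): flips 2 -> legal
(4,1): no bracket -> illegal
(4,6): flips 1 -> legal
(4,7): no bracket -> illegal
(5,1): no bracket -> illegal
(5,2): flips 1 -> legal
(5,3): no bracket -> illegal
(5,7): flips 2 -> legal
(6,5): no bracket -> illegal
(6,6): no bracket -> illegal
(6,7): flips 2 -> legal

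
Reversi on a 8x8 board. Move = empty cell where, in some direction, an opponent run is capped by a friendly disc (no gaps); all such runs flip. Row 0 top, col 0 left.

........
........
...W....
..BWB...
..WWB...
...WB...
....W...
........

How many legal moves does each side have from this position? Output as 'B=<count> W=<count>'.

Answer: B=7 W=10

Derivation:
-- B to move --
(1,2): flips 1 -> legal
(1,3): no bracket -> illegal
(1,4): flips 1 -> legal
(2,2): flips 1 -> legal
(2,4): no bracket -> illegal
(3,1): no bracket -> illegal
(4,1): flips 2 -> legal
(5,1): no bracket -> illegal
(5,2): flips 3 -> legal
(5,5): no bracket -> illegal
(6,2): flips 1 -> legal
(6,3): no bracket -> illegal
(6,5): no bracket -> illegal
(7,3): no bracket -> illegal
(7,4): flips 1 -> legal
(7,5): no bracket -> illegal
B mobility = 7
-- W to move --
(2,1): flips 1 -> legal
(2,2): flips 1 -> legal
(2,4): flips 3 -> legal
(2,5): flips 1 -> legal
(3,1): flips 1 -> legal
(3,5): flips 2 -> legal
(4,1): flips 1 -> legal
(4,5): flips 2 -> legal
(5,5): flips 2 -> legal
(6,3): no bracket -> illegal
(6,5): flips 1 -> legal
W mobility = 10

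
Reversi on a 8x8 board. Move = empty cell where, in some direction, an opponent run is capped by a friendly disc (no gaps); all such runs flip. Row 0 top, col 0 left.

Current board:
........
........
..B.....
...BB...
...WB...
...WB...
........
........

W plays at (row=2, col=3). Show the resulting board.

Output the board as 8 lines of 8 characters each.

Answer: ........
........
..BW....
...WB...
...WB...
...WB...
........
........

Derivation:
Place W at (2,3); scan 8 dirs for brackets.
Dir NW: first cell '.' (not opp) -> no flip
Dir N: first cell '.' (not opp) -> no flip
Dir NE: first cell '.' (not opp) -> no flip
Dir W: opp run (2,2), next='.' -> no flip
Dir E: first cell '.' (not opp) -> no flip
Dir SW: first cell '.' (not opp) -> no flip
Dir S: opp run (3,3) capped by W -> flip
Dir SE: opp run (3,4), next='.' -> no flip
All flips: (3,3)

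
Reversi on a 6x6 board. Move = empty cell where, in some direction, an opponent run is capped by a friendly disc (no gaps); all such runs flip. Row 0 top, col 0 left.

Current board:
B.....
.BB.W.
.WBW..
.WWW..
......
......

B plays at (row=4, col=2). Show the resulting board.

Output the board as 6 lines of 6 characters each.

Place B at (4,2); scan 8 dirs for brackets.
Dir NW: opp run (3,1), next='.' -> no flip
Dir N: opp run (3,2) capped by B -> flip
Dir NE: opp run (3,3), next='.' -> no flip
Dir W: first cell '.' (not opp) -> no flip
Dir E: first cell '.' (not opp) -> no flip
Dir SW: first cell '.' (not opp) -> no flip
Dir S: first cell '.' (not opp) -> no flip
Dir SE: first cell '.' (not opp) -> no flip
All flips: (3,2)

Answer: B.....
.BB.W.
.WBW..
.WBW..
..B...
......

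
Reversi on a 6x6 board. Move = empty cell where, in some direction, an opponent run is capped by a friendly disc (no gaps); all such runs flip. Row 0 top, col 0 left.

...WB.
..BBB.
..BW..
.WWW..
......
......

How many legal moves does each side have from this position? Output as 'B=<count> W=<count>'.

-- B to move --
(0,2): flips 1 -> legal
(2,0): no bracket -> illegal
(2,1): no bracket -> illegal
(2,4): flips 1 -> legal
(3,0): no bracket -> illegal
(3,4): flips 1 -> legal
(4,0): flips 1 -> legal
(4,1): flips 2 -> legal
(4,2): flips 1 -> legal
(4,3): flips 2 -> legal
(4,4): flips 1 -> legal
B mobility = 8
-- W to move --
(0,1): flips 1 -> legal
(0,2): flips 2 -> legal
(0,5): flips 2 -> legal
(1,1): flips 1 -> legal
(1,5): no bracket -> illegal
(2,1): flips 2 -> legal
(2,4): no bracket -> illegal
(2,5): flips 1 -> legal
W mobility = 6

Answer: B=8 W=6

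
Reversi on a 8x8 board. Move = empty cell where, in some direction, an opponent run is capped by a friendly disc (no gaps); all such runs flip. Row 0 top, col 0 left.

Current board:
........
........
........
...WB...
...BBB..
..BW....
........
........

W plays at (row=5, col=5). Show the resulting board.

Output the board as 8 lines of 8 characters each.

Answer: ........
........
........
...WB...
...BWB..
..BW.W..
........
........

Derivation:
Place W at (5,5); scan 8 dirs for brackets.
Dir NW: opp run (4,4) capped by W -> flip
Dir N: opp run (4,5), next='.' -> no flip
Dir NE: first cell '.' (not opp) -> no flip
Dir W: first cell '.' (not opp) -> no flip
Dir E: first cell '.' (not opp) -> no flip
Dir SW: first cell '.' (not opp) -> no flip
Dir S: first cell '.' (not opp) -> no flip
Dir SE: first cell '.' (not opp) -> no flip
All flips: (4,4)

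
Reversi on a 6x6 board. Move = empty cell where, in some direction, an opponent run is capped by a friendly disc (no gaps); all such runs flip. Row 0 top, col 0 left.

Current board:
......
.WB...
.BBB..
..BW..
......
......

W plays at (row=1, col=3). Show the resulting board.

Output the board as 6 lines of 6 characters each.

Answer: ......
.WWW..
.BBW..
..BW..
......
......

Derivation:
Place W at (1,3); scan 8 dirs for brackets.
Dir NW: first cell '.' (not opp) -> no flip
Dir N: first cell '.' (not opp) -> no flip
Dir NE: first cell '.' (not opp) -> no flip
Dir W: opp run (1,2) capped by W -> flip
Dir E: first cell '.' (not opp) -> no flip
Dir SW: opp run (2,2), next='.' -> no flip
Dir S: opp run (2,3) capped by W -> flip
Dir SE: first cell '.' (not opp) -> no flip
All flips: (1,2) (2,3)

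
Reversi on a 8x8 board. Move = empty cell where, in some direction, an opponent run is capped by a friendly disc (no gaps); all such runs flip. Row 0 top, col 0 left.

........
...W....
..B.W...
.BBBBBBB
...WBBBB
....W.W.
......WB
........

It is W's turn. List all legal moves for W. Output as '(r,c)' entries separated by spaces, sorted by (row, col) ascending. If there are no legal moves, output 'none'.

Answer: (2,1) (2,3) (2,5) (2,6) (2,7) (4,0) (4,2) (5,7)

Derivation:
(1,1): no bracket -> illegal
(1,2): no bracket -> illegal
(2,0): no bracket -> illegal
(2,1): flips 1 -> legal
(2,3): flips 3 -> legal
(2,5): flips 1 -> legal
(2,6): flips 2 -> legal
(2,7): flips 2 -> legal
(3,0): no bracket -> illegal
(4,0): flips 2 -> legal
(4,1): no bracket -> illegal
(4,2): flips 1 -> legal
(5,3): no bracket -> illegal
(5,5): no bracket -> illegal
(5,7): flips 2 -> legal
(7,6): no bracket -> illegal
(7,7): no bracket -> illegal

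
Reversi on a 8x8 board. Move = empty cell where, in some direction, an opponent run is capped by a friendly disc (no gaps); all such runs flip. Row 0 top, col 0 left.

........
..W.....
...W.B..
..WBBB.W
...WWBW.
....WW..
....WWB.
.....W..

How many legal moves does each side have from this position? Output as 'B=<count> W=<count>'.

Answer: B=10 W=10

Derivation:
-- B to move --
(0,1): flips 2 -> legal
(0,2): no bracket -> illegal
(0,3): no bracket -> illegal
(1,1): no bracket -> illegal
(1,3): flips 1 -> legal
(1,4): no bracket -> illegal
(2,1): no bracket -> illegal
(2,2): no bracket -> illegal
(2,4): no bracket -> illegal
(2,6): no bracket -> illegal
(2,7): no bracket -> illegal
(3,1): flips 1 -> legal
(3,6): no bracket -> illegal
(4,1): no bracket -> illegal
(4,2): flips 2 -> legal
(4,7): flips 1 -> legal
(5,2): flips 1 -> legal
(5,3): flips 2 -> legal
(5,6): no bracket -> illegal
(5,7): flips 1 -> legal
(6,3): flips 3 -> legal
(7,3): no bracket -> illegal
(7,4): flips 3 -> legal
(7,6): no bracket -> illegal
B mobility = 10
-- W to move --
(1,4): no bracket -> illegal
(1,5): flips 3 -> legal
(1,6): flips 2 -> legal
(2,2): flips 1 -> legal
(2,4): flips 2 -> legal
(2,6): flips 1 -> legal
(3,6): flips 4 -> legal
(4,2): no bracket -> illegal
(5,6): flips 2 -> legal
(5,7): flips 1 -> legal
(6,7): flips 1 -> legal
(7,6): no bracket -> illegal
(7,7): flips 1 -> legal
W mobility = 10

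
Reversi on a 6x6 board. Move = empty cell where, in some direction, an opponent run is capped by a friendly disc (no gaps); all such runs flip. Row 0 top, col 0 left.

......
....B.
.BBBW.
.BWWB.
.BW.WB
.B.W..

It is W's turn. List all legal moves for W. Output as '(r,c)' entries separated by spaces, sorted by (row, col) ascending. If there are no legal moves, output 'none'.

Answer: (0,4) (0,5) (1,0) (1,1) (1,2) (1,3) (2,0) (3,0) (3,5) (4,0) (5,0)

Derivation:
(0,3): no bracket -> illegal
(0,4): flips 1 -> legal
(0,5): flips 2 -> legal
(1,0): flips 1 -> legal
(1,1): flips 1 -> legal
(1,2): flips 1 -> legal
(1,3): flips 1 -> legal
(1,5): no bracket -> illegal
(2,0): flips 4 -> legal
(2,5): no bracket -> illegal
(3,0): flips 1 -> legal
(3,5): flips 1 -> legal
(4,0): flips 1 -> legal
(4,3): no bracket -> illegal
(5,0): flips 1 -> legal
(5,2): no bracket -> illegal
(5,4): no bracket -> illegal
(5,5): no bracket -> illegal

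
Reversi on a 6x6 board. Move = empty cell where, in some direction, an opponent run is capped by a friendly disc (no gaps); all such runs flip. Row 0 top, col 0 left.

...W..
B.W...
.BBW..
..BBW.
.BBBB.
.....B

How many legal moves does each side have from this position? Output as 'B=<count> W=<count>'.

-- B to move --
(0,1): no bracket -> illegal
(0,2): flips 1 -> legal
(0,4): no bracket -> illegal
(1,1): no bracket -> illegal
(1,3): flips 1 -> legal
(1,4): flips 1 -> legal
(2,4): flips 2 -> legal
(2,5): flips 1 -> legal
(3,5): flips 1 -> legal
(4,5): no bracket -> illegal
B mobility = 6
-- W to move --
(0,0): no bracket -> illegal
(0,1): no bracket -> illegal
(1,1): no bracket -> illegal
(1,3): no bracket -> illegal
(2,0): flips 2 -> legal
(2,4): no bracket -> illegal
(3,0): flips 1 -> legal
(3,1): flips 2 -> legal
(3,5): no bracket -> illegal
(4,0): no bracket -> illegal
(4,5): no bracket -> illegal
(5,0): flips 2 -> legal
(5,1): no bracket -> illegal
(5,2): flips 4 -> legal
(5,3): flips 2 -> legal
(5,4): flips 1 -> legal
W mobility = 7

Answer: B=6 W=7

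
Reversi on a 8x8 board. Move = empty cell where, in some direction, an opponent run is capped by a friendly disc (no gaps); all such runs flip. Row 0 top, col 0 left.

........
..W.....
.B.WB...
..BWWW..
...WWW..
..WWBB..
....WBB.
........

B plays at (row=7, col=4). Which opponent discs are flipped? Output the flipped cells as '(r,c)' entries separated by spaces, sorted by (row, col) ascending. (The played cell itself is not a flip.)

Dir NW: first cell '.' (not opp) -> no flip
Dir N: opp run (6,4) capped by B -> flip
Dir NE: first cell 'B' (not opp) -> no flip
Dir W: first cell '.' (not opp) -> no flip
Dir E: first cell '.' (not opp) -> no flip
Dir SW: edge -> no flip
Dir S: edge -> no flip
Dir SE: edge -> no flip

Answer: (6,4)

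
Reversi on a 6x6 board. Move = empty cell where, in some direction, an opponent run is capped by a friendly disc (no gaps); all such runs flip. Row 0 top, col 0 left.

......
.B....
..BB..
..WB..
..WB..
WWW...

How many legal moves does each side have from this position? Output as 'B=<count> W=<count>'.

-- B to move --
(2,1): flips 1 -> legal
(3,1): flips 1 -> legal
(4,0): no bracket -> illegal
(4,1): flips 2 -> legal
(5,3): no bracket -> illegal
B mobility = 3
-- W to move --
(0,0): no bracket -> illegal
(0,1): no bracket -> illegal
(0,2): no bracket -> illegal
(1,0): no bracket -> illegal
(1,2): flips 1 -> legal
(1,3): no bracket -> illegal
(1,4): flips 1 -> legal
(2,0): no bracket -> illegal
(2,1): no bracket -> illegal
(2,4): flips 1 -> legal
(3,1): no bracket -> illegal
(3,4): flips 2 -> legal
(4,4): flips 1 -> legal
(5,3): no bracket -> illegal
(5,4): flips 1 -> legal
W mobility = 6

Answer: B=3 W=6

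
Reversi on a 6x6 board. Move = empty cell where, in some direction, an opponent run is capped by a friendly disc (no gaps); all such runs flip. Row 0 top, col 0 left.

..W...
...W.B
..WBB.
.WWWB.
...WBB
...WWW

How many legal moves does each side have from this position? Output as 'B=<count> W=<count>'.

-- B to move --
(0,1): no bracket -> illegal
(0,3): flips 1 -> legal
(0,4): no bracket -> illegal
(1,1): flips 2 -> legal
(1,2): no bracket -> illegal
(1,4): no bracket -> illegal
(2,0): no bracket -> illegal
(2,1): flips 1 -> legal
(3,0): flips 3 -> legal
(4,0): no bracket -> illegal
(4,1): flips 1 -> legal
(4,2): flips 2 -> legal
(5,2): flips 1 -> legal
B mobility = 7
-- W to move --
(0,4): no bracket -> illegal
(0,5): no bracket -> illegal
(1,2): no bracket -> illegal
(1,4): flips 4 -> legal
(2,5): flips 3 -> legal
(3,5): flips 4 -> legal
W mobility = 3

Answer: B=7 W=3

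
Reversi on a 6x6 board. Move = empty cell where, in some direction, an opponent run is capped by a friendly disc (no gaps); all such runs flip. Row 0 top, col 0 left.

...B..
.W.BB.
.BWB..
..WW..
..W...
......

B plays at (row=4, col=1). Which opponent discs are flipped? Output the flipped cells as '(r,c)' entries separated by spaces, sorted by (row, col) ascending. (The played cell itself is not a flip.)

Answer: (3,2)

Derivation:
Dir NW: first cell '.' (not opp) -> no flip
Dir N: first cell '.' (not opp) -> no flip
Dir NE: opp run (3,2) capped by B -> flip
Dir W: first cell '.' (not opp) -> no flip
Dir E: opp run (4,2), next='.' -> no flip
Dir SW: first cell '.' (not opp) -> no flip
Dir S: first cell '.' (not opp) -> no flip
Dir SE: first cell '.' (not opp) -> no flip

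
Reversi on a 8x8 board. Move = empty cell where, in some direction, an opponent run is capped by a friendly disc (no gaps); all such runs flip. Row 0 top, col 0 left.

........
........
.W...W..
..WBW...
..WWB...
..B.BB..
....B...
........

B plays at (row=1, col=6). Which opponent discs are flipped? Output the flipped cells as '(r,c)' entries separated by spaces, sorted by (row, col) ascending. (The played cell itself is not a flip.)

Answer: (2,5) (3,4) (4,3)

Derivation:
Dir NW: first cell '.' (not opp) -> no flip
Dir N: first cell '.' (not opp) -> no flip
Dir NE: first cell '.' (not opp) -> no flip
Dir W: first cell '.' (not opp) -> no flip
Dir E: first cell '.' (not opp) -> no flip
Dir SW: opp run (2,5) (3,4) (4,3) capped by B -> flip
Dir S: first cell '.' (not opp) -> no flip
Dir SE: first cell '.' (not opp) -> no flip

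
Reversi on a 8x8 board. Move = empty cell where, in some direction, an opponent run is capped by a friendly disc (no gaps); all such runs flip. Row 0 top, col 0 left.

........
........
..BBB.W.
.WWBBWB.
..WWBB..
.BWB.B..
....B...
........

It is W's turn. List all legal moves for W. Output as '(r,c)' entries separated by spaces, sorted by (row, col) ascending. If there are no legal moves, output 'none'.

(1,1): no bracket -> illegal
(1,2): flips 1 -> legal
(1,3): flips 4 -> legal
(1,4): flips 1 -> legal
(1,5): flips 2 -> legal
(2,1): no bracket -> illegal
(2,5): flips 1 -> legal
(2,7): no bracket -> illegal
(3,7): flips 1 -> legal
(4,0): no bracket -> illegal
(4,1): no bracket -> illegal
(4,6): flips 3 -> legal
(4,7): no bracket -> illegal
(5,0): flips 1 -> legal
(5,4): flips 1 -> legal
(5,6): no bracket -> illegal
(6,0): flips 1 -> legal
(6,1): no bracket -> illegal
(6,2): flips 2 -> legal
(6,3): flips 1 -> legal
(6,5): flips 2 -> legal
(6,6): no bracket -> illegal
(7,3): no bracket -> illegal
(7,4): no bracket -> illegal
(7,5): flips 2 -> legal

Answer: (1,2) (1,3) (1,4) (1,5) (2,5) (3,7) (4,6) (5,0) (5,4) (6,0) (6,2) (6,3) (6,5) (7,5)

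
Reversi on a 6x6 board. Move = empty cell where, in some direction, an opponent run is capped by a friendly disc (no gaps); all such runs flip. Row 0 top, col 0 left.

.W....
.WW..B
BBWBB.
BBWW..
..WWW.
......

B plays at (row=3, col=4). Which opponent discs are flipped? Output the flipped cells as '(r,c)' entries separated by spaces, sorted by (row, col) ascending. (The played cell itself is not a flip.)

Answer: (3,2) (3,3)

Derivation:
Dir NW: first cell 'B' (not opp) -> no flip
Dir N: first cell 'B' (not opp) -> no flip
Dir NE: first cell '.' (not opp) -> no flip
Dir W: opp run (3,3) (3,2) capped by B -> flip
Dir E: first cell '.' (not opp) -> no flip
Dir SW: opp run (4,3), next='.' -> no flip
Dir S: opp run (4,4), next='.' -> no flip
Dir SE: first cell '.' (not opp) -> no flip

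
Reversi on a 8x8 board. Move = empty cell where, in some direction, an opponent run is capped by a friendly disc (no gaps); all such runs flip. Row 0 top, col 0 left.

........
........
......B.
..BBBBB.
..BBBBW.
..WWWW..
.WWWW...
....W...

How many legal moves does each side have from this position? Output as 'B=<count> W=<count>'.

Answer: B=10 W=10

Derivation:
-- B to move --
(3,7): no bracket -> illegal
(4,1): no bracket -> illegal
(4,7): flips 1 -> legal
(5,0): no bracket -> illegal
(5,1): no bracket -> illegal
(5,6): flips 1 -> legal
(5,7): flips 1 -> legal
(6,0): no bracket -> illegal
(6,5): flips 2 -> legal
(6,6): flips 1 -> legal
(7,0): flips 2 -> legal
(7,1): flips 2 -> legal
(7,2): flips 4 -> legal
(7,3): flips 2 -> legal
(7,5): flips 2 -> legal
B mobility = 10
-- W to move --
(1,5): no bracket -> illegal
(1,6): flips 2 -> legal
(1,7): flips 3 -> legal
(2,1): flips 2 -> legal
(2,2): flips 4 -> legal
(2,3): flips 2 -> legal
(2,4): flips 3 -> legal
(2,5): flips 4 -> legal
(2,7): flips 2 -> legal
(3,1): flips 1 -> legal
(3,7): no bracket -> illegal
(4,1): flips 4 -> legal
(4,7): no bracket -> illegal
(5,1): no bracket -> illegal
(5,6): no bracket -> illegal
W mobility = 10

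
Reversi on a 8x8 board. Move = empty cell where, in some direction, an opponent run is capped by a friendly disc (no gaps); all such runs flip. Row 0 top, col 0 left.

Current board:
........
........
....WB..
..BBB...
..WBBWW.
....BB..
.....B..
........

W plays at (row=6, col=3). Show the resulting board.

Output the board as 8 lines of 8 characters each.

Answer: ........
........
....WB..
..BBB...
..WBBWW.
....WB..
...W.B..
........

Derivation:
Place W at (6,3); scan 8 dirs for brackets.
Dir NW: first cell '.' (not opp) -> no flip
Dir N: first cell '.' (not opp) -> no flip
Dir NE: opp run (5,4) capped by W -> flip
Dir W: first cell '.' (not opp) -> no flip
Dir E: first cell '.' (not opp) -> no flip
Dir SW: first cell '.' (not opp) -> no flip
Dir S: first cell '.' (not opp) -> no flip
Dir SE: first cell '.' (not opp) -> no flip
All flips: (5,4)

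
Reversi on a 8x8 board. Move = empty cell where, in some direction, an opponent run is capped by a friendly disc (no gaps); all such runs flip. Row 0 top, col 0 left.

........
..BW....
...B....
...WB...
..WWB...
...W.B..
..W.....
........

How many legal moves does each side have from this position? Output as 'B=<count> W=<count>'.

Answer: B=8 W=5

Derivation:
-- B to move --
(0,2): no bracket -> illegal
(0,3): flips 1 -> legal
(0,4): no bracket -> illegal
(1,4): flips 1 -> legal
(2,2): flips 1 -> legal
(2,4): no bracket -> illegal
(3,1): no bracket -> illegal
(3,2): flips 1 -> legal
(4,1): flips 2 -> legal
(5,1): no bracket -> illegal
(5,2): flips 1 -> legal
(5,4): no bracket -> illegal
(6,1): no bracket -> illegal
(6,3): flips 3 -> legal
(6,4): no bracket -> illegal
(7,1): flips 2 -> legal
(7,2): no bracket -> illegal
(7,3): no bracket -> illegal
B mobility = 8
-- W to move --
(0,1): no bracket -> illegal
(0,2): no bracket -> illegal
(0,3): no bracket -> illegal
(1,1): flips 1 -> legal
(1,4): no bracket -> illegal
(2,1): no bracket -> illegal
(2,2): no bracket -> illegal
(2,4): no bracket -> illegal
(2,5): flips 1 -> legal
(3,2): no bracket -> illegal
(3,5): flips 2 -> legal
(4,5): flips 1 -> legal
(4,6): no bracket -> illegal
(5,4): no bracket -> illegal
(5,6): no bracket -> illegal
(6,4): no bracket -> illegal
(6,5): no bracket -> illegal
(6,6): flips 2 -> legal
W mobility = 5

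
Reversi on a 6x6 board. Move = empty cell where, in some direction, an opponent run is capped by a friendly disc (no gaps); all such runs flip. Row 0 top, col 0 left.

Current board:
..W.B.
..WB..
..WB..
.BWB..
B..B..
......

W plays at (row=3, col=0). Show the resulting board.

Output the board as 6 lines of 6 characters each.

Answer: ..W.B.
..WB..
..WB..
WWWB..
B..B..
......

Derivation:
Place W at (3,0); scan 8 dirs for brackets.
Dir NW: edge -> no flip
Dir N: first cell '.' (not opp) -> no flip
Dir NE: first cell '.' (not opp) -> no flip
Dir W: edge -> no flip
Dir E: opp run (3,1) capped by W -> flip
Dir SW: edge -> no flip
Dir S: opp run (4,0), next='.' -> no flip
Dir SE: first cell '.' (not opp) -> no flip
All flips: (3,1)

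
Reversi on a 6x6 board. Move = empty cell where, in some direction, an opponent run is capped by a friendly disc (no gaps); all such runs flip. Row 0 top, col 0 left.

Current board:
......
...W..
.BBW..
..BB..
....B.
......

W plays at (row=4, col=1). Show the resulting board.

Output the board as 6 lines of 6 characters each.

Place W at (4,1); scan 8 dirs for brackets.
Dir NW: first cell '.' (not opp) -> no flip
Dir N: first cell '.' (not opp) -> no flip
Dir NE: opp run (3,2) capped by W -> flip
Dir W: first cell '.' (not opp) -> no flip
Dir E: first cell '.' (not opp) -> no flip
Dir SW: first cell '.' (not opp) -> no flip
Dir S: first cell '.' (not opp) -> no flip
Dir SE: first cell '.' (not opp) -> no flip
All flips: (3,2)

Answer: ......
...W..
.BBW..
..WB..
.W..B.
......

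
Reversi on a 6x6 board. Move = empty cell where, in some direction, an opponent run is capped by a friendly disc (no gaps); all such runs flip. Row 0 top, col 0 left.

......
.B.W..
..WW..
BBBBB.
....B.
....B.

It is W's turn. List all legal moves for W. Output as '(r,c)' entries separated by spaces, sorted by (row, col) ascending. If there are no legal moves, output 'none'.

(0,0): flips 1 -> legal
(0,1): no bracket -> illegal
(0,2): no bracket -> illegal
(1,0): no bracket -> illegal
(1,2): no bracket -> illegal
(2,0): no bracket -> illegal
(2,1): no bracket -> illegal
(2,4): no bracket -> illegal
(2,5): no bracket -> illegal
(3,5): no bracket -> illegal
(4,0): flips 1 -> legal
(4,1): flips 1 -> legal
(4,2): flips 1 -> legal
(4,3): flips 1 -> legal
(4,5): flips 1 -> legal
(5,3): no bracket -> illegal
(5,5): flips 2 -> legal

Answer: (0,0) (4,0) (4,1) (4,2) (4,3) (4,5) (5,5)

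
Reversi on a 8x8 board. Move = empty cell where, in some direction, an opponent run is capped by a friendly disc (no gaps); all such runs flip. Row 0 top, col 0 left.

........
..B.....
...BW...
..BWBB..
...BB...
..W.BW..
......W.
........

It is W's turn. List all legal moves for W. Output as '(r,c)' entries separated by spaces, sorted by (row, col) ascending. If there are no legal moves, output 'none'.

(0,1): no bracket -> illegal
(0,2): no bracket -> illegal
(0,3): no bracket -> illegal
(1,1): no bracket -> illegal
(1,3): flips 1 -> legal
(1,4): no bracket -> illegal
(2,1): no bracket -> illegal
(2,2): flips 1 -> legal
(2,5): flips 2 -> legal
(2,6): no bracket -> illegal
(3,1): flips 1 -> legal
(3,6): flips 2 -> legal
(4,1): no bracket -> illegal
(4,2): no bracket -> illegal
(4,5): no bracket -> illegal
(4,6): flips 1 -> legal
(5,3): flips 2 -> legal
(6,3): no bracket -> illegal
(6,4): flips 3 -> legal
(6,5): no bracket -> illegal

Answer: (1,3) (2,2) (2,5) (3,1) (3,6) (4,6) (5,3) (6,4)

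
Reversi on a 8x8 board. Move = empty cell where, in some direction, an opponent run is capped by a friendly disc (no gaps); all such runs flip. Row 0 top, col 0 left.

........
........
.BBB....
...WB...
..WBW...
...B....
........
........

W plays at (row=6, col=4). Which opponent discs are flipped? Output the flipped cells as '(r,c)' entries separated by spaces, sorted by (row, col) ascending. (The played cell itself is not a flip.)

Dir NW: opp run (5,3) capped by W -> flip
Dir N: first cell '.' (not opp) -> no flip
Dir NE: first cell '.' (not opp) -> no flip
Dir W: first cell '.' (not opp) -> no flip
Dir E: first cell '.' (not opp) -> no flip
Dir SW: first cell '.' (not opp) -> no flip
Dir S: first cell '.' (not opp) -> no flip
Dir SE: first cell '.' (not opp) -> no flip

Answer: (5,3)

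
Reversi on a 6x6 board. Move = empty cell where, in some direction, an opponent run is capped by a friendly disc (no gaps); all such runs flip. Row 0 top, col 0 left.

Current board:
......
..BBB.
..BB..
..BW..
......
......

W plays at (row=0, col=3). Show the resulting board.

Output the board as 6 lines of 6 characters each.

Answer: ...W..
..BWB.
..BW..
..BW..
......
......

Derivation:
Place W at (0,3); scan 8 dirs for brackets.
Dir NW: edge -> no flip
Dir N: edge -> no flip
Dir NE: edge -> no flip
Dir W: first cell '.' (not opp) -> no flip
Dir E: first cell '.' (not opp) -> no flip
Dir SW: opp run (1,2), next='.' -> no flip
Dir S: opp run (1,3) (2,3) capped by W -> flip
Dir SE: opp run (1,4), next='.' -> no flip
All flips: (1,3) (2,3)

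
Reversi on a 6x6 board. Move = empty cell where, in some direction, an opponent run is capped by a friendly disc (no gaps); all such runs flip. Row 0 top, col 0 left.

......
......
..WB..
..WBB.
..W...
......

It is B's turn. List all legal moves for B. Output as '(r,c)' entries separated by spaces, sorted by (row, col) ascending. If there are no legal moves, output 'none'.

(1,1): flips 1 -> legal
(1,2): no bracket -> illegal
(1,3): no bracket -> illegal
(2,1): flips 1 -> legal
(3,1): flips 1 -> legal
(4,1): flips 1 -> legal
(4,3): no bracket -> illegal
(5,1): flips 1 -> legal
(5,2): no bracket -> illegal
(5,3): no bracket -> illegal

Answer: (1,1) (2,1) (3,1) (4,1) (5,1)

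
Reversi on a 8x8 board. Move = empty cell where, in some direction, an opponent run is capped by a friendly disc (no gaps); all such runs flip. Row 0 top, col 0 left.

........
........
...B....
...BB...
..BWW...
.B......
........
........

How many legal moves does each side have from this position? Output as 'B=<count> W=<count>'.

-- B to move --
(3,2): no bracket -> illegal
(3,5): no bracket -> illegal
(4,5): flips 2 -> legal
(5,2): flips 1 -> legal
(5,3): flips 1 -> legal
(5,4): flips 1 -> legal
(5,5): flips 1 -> legal
B mobility = 5
-- W to move --
(1,2): no bracket -> illegal
(1,3): flips 2 -> legal
(1,4): no bracket -> illegal
(2,2): flips 1 -> legal
(2,4): flips 1 -> legal
(2,5): flips 1 -> legal
(3,1): no bracket -> illegal
(3,2): no bracket -> illegal
(3,5): no bracket -> illegal
(4,0): no bracket -> illegal
(4,1): flips 1 -> legal
(4,5): no bracket -> illegal
(5,0): no bracket -> illegal
(5,2): no bracket -> illegal
(5,3): no bracket -> illegal
(6,0): no bracket -> illegal
(6,1): no bracket -> illegal
(6,2): no bracket -> illegal
W mobility = 5

Answer: B=5 W=5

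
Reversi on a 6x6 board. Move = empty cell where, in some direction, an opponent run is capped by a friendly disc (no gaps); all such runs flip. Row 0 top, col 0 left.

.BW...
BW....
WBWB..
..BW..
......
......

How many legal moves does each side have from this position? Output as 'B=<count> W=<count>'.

-- B to move --
(0,0): no bracket -> illegal
(0,3): flips 1 -> legal
(1,2): flips 2 -> legal
(1,3): no bracket -> illegal
(2,4): no bracket -> illegal
(3,0): flips 1 -> legal
(3,1): no bracket -> illegal
(3,4): flips 1 -> legal
(4,2): no bracket -> illegal
(4,3): flips 1 -> legal
(4,4): no bracket -> illegal
B mobility = 5
-- W to move --
(0,0): flips 2 -> legal
(1,2): no bracket -> illegal
(1,3): flips 1 -> legal
(1,4): no bracket -> illegal
(2,4): flips 1 -> legal
(3,0): no bracket -> illegal
(3,1): flips 2 -> legal
(3,4): no bracket -> illegal
(4,1): no bracket -> illegal
(4,2): flips 1 -> legal
(4,3): no bracket -> illegal
W mobility = 5

Answer: B=5 W=5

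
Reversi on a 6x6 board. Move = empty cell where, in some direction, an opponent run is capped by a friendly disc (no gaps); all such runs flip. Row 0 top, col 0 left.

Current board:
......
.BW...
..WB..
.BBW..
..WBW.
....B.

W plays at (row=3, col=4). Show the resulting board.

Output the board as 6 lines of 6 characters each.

Answer: ......
.BW...
..WW..
.BBWW.
..WBW.
....B.

Derivation:
Place W at (3,4); scan 8 dirs for brackets.
Dir NW: opp run (2,3) capped by W -> flip
Dir N: first cell '.' (not opp) -> no flip
Dir NE: first cell '.' (not opp) -> no flip
Dir W: first cell 'W' (not opp) -> no flip
Dir E: first cell '.' (not opp) -> no flip
Dir SW: opp run (4,3), next='.' -> no flip
Dir S: first cell 'W' (not opp) -> no flip
Dir SE: first cell '.' (not opp) -> no flip
All flips: (2,3)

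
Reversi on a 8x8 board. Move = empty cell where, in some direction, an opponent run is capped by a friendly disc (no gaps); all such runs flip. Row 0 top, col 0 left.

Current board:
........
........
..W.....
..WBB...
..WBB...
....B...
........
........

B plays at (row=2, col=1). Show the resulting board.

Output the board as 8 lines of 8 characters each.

Place B at (2,1); scan 8 dirs for brackets.
Dir NW: first cell '.' (not opp) -> no flip
Dir N: first cell '.' (not opp) -> no flip
Dir NE: first cell '.' (not opp) -> no flip
Dir W: first cell '.' (not opp) -> no flip
Dir E: opp run (2,2), next='.' -> no flip
Dir SW: first cell '.' (not opp) -> no flip
Dir S: first cell '.' (not opp) -> no flip
Dir SE: opp run (3,2) capped by B -> flip
All flips: (3,2)

Answer: ........
........
.BW.....
..BBB...
..WBB...
....B...
........
........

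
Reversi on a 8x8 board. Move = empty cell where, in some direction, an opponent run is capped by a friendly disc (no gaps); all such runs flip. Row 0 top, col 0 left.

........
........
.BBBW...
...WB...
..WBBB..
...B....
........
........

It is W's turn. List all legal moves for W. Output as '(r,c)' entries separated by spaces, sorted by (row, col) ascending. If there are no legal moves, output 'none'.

Answer: (1,1) (1,3) (2,0) (3,5) (4,6) (5,4) (5,5) (6,3) (6,4)

Derivation:
(1,0): no bracket -> illegal
(1,1): flips 1 -> legal
(1,2): no bracket -> illegal
(1,3): flips 1 -> legal
(1,4): no bracket -> illegal
(2,0): flips 3 -> legal
(2,5): no bracket -> illegal
(3,0): no bracket -> illegal
(3,1): no bracket -> illegal
(3,2): no bracket -> illegal
(3,5): flips 1 -> legal
(3,6): no bracket -> illegal
(4,6): flips 3 -> legal
(5,2): no bracket -> illegal
(5,4): flips 2 -> legal
(5,5): flips 1 -> legal
(5,6): no bracket -> illegal
(6,2): no bracket -> illegal
(6,3): flips 2 -> legal
(6,4): flips 1 -> legal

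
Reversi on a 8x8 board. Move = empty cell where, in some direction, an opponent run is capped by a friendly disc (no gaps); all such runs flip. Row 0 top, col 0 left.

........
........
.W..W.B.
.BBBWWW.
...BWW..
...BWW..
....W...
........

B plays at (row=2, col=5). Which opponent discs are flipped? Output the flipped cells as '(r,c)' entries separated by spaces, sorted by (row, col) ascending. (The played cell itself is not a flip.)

Dir NW: first cell '.' (not opp) -> no flip
Dir N: first cell '.' (not opp) -> no flip
Dir NE: first cell '.' (not opp) -> no flip
Dir W: opp run (2,4), next='.' -> no flip
Dir E: first cell 'B' (not opp) -> no flip
Dir SW: opp run (3,4) capped by B -> flip
Dir S: opp run (3,5) (4,5) (5,5), next='.' -> no flip
Dir SE: opp run (3,6), next='.' -> no flip

Answer: (3,4)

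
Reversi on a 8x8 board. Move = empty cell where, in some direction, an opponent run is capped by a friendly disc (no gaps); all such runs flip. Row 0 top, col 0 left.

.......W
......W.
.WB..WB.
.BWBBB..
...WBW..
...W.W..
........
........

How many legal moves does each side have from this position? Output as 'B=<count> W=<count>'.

Answer: B=13 W=8

Derivation:
-- B to move --
(0,5): no bracket -> illegal
(0,6): flips 1 -> legal
(1,0): no bracket -> illegal
(1,1): flips 1 -> legal
(1,2): no bracket -> illegal
(1,4): no bracket -> illegal
(1,5): flips 1 -> legal
(1,7): no bracket -> illegal
(2,0): flips 1 -> legal
(2,3): no bracket -> illegal
(2,4): flips 1 -> legal
(2,7): no bracket -> illegal
(3,0): no bracket -> illegal
(3,6): no bracket -> illegal
(4,1): no bracket -> illegal
(4,2): flips 2 -> legal
(4,6): flips 1 -> legal
(5,2): flips 1 -> legal
(5,4): no bracket -> illegal
(5,6): flips 1 -> legal
(6,2): flips 1 -> legal
(6,3): flips 2 -> legal
(6,4): no bracket -> illegal
(6,5): flips 2 -> legal
(6,6): flips 1 -> legal
B mobility = 13
-- W to move --
(1,1): flips 3 -> legal
(1,2): flips 1 -> legal
(1,3): no bracket -> illegal
(1,5): no bracket -> illegal
(1,7): flips 3 -> legal
(2,0): no bracket -> illegal
(2,3): flips 3 -> legal
(2,4): no bracket -> illegal
(2,7): flips 1 -> legal
(3,0): flips 1 -> legal
(3,6): flips 4 -> legal
(3,7): no bracket -> illegal
(4,0): no bracket -> illegal
(4,1): flips 1 -> legal
(4,2): no bracket -> illegal
(4,6): no bracket -> illegal
(5,4): no bracket -> illegal
W mobility = 8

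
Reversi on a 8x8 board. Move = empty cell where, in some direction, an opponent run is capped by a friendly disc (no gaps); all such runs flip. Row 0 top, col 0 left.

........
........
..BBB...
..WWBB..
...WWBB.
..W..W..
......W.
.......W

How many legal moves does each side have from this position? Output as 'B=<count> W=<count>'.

Answer: B=8 W=10

Derivation:
-- B to move --
(2,1): no bracket -> illegal
(3,1): flips 2 -> legal
(4,1): flips 1 -> legal
(4,2): flips 4 -> legal
(5,1): no bracket -> illegal
(5,3): flips 3 -> legal
(5,4): flips 1 -> legal
(5,6): no bracket -> illegal
(5,7): no bracket -> illegal
(6,1): flips 2 -> legal
(6,2): no bracket -> illegal
(6,3): no bracket -> illegal
(6,4): flips 1 -> legal
(6,5): flips 1 -> legal
(6,7): no bracket -> illegal
(7,5): no bracket -> illegal
(7,6): no bracket -> illegal
B mobility = 8
-- W to move --
(1,1): flips 1 -> legal
(1,2): flips 1 -> legal
(1,3): flips 1 -> legal
(1,4): flips 3 -> legal
(1,5): flips 1 -> legal
(2,1): no bracket -> illegal
(2,5): flips 3 -> legal
(2,6): flips 1 -> legal
(3,1): no bracket -> illegal
(3,6): flips 2 -> legal
(3,7): flips 1 -> legal
(4,7): flips 2 -> legal
(5,4): no bracket -> illegal
(5,6): no bracket -> illegal
(5,7): no bracket -> illegal
W mobility = 10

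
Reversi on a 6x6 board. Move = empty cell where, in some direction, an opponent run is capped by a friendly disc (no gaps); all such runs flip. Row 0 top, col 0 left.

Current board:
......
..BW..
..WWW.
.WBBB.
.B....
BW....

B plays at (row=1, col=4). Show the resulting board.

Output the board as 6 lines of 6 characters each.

Answer: ......
..BBB.
..WBB.
.WBBB.
.B....
BW....

Derivation:
Place B at (1,4); scan 8 dirs for brackets.
Dir NW: first cell '.' (not opp) -> no flip
Dir N: first cell '.' (not opp) -> no flip
Dir NE: first cell '.' (not opp) -> no flip
Dir W: opp run (1,3) capped by B -> flip
Dir E: first cell '.' (not opp) -> no flip
Dir SW: opp run (2,3) capped by B -> flip
Dir S: opp run (2,4) capped by B -> flip
Dir SE: first cell '.' (not opp) -> no flip
All flips: (1,3) (2,3) (2,4)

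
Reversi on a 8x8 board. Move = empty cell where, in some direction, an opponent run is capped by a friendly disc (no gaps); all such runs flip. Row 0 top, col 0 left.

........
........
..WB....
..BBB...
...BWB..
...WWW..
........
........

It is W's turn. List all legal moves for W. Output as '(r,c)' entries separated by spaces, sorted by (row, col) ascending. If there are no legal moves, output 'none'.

(1,2): no bracket -> illegal
(1,3): flips 3 -> legal
(1,4): no bracket -> illegal
(2,1): flips 2 -> legal
(2,4): flips 2 -> legal
(2,5): no bracket -> illegal
(3,1): no bracket -> illegal
(3,5): flips 1 -> legal
(3,6): flips 1 -> legal
(4,1): no bracket -> illegal
(4,2): flips 2 -> legal
(4,6): flips 1 -> legal
(5,2): no bracket -> illegal
(5,6): no bracket -> illegal

Answer: (1,3) (2,1) (2,4) (3,5) (3,6) (4,2) (4,6)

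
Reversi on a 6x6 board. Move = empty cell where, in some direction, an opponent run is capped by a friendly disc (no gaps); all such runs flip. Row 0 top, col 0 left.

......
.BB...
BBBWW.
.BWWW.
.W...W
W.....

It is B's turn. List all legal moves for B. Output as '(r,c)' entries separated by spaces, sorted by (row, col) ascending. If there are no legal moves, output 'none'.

(1,3): no bracket -> illegal
(1,4): no bracket -> illegal
(1,5): no bracket -> illegal
(2,5): flips 2 -> legal
(3,0): no bracket -> illegal
(3,5): flips 3 -> legal
(4,0): no bracket -> illegal
(4,2): flips 1 -> legal
(4,3): flips 1 -> legal
(4,4): flips 1 -> legal
(5,1): flips 1 -> legal
(5,2): no bracket -> illegal
(5,4): no bracket -> illegal
(5,5): no bracket -> illegal

Answer: (2,5) (3,5) (4,2) (4,3) (4,4) (5,1)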